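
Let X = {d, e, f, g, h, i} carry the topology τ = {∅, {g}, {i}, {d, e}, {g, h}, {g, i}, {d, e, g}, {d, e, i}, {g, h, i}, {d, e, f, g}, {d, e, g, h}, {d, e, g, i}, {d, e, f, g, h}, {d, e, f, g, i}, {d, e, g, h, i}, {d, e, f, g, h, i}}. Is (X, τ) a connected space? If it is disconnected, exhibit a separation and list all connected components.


(X, τ) is disconnected; components = [{i}, {d, e, f, g, h}].

Find clopen sets (U ∈ τ with X ∖ U ∈ τ):
  U = ∅, X ∖ U = {d, e, f, g, h, i} — both open, so U is clopen.
  U = {i}, X ∖ U = {d, e, f, g, h} — both open, so U is clopen.
  U = {d, e, f, g, h}, X ∖ U = {i} — both open, so U is clopen.
  U = {d, e, f, g, h, i}, X ∖ U = ∅ — both open, so U is clopen.
Nontrivial clopen(s) exist: e.g. {d, e, f, g, h}. So (X, τ) is disconnected.
Compute connected components by grouping points that agree on all clopens:
  component: {i}
  component: {d, e, f, g, h}


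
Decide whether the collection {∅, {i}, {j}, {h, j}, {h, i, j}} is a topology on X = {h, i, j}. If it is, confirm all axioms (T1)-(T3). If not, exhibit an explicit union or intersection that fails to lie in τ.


τ is NOT a topology on X.

Axiom (T1): ∅ ∈ τ? Yes; X ∈ τ? Yes.
Axiom (T2/T3): check pairwise unions and intersections of members of τ.
Counterexample for (T2): {i} ∪ {j} = {i, j} ∉ τ. Therefore τ is NOT a topology.


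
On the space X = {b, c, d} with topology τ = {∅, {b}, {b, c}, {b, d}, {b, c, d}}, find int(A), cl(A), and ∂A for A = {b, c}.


int(A) = {b, c}, cl(A) = {b, c, d}, ∂A = {d}.

Closed sets in (X, τ) are complements of opens:
  closed(X, τ) = {∅, {c}, {d}, {c, d}, {b, c, d}}.
int(A) = ⋃ {U ∈ τ : U ⊆ A}. Opens contained in A: ∅, {b}, {b, c}.
Taking the union of these: int(A) = {b, c}.
cl(A) = ⋂ {C closed : A ⊆ C}. Closed sets containing A: {b, c, d}.
Intersecting these: cl(A) = {b, c, d}.
∂A = cl(A) ∖ int(A) = {b, c, d} ∖ {b, c} = {d}.


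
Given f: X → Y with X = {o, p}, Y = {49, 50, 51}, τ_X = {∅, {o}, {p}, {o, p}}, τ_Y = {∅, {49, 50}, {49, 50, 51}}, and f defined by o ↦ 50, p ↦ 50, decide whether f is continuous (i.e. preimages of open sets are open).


f IS continuous.

Compute f^{-1}(U) for each U ∈ τ_Y:
  U = ∅: f^{-1}(U) = ∅ ∈ τ_X ✓.
  U = {49, 50}: f^{-1}(U) = {o, p} ∈ τ_X ✓.
  U = {49, 50, 51}: f^{-1}(U) = {o, p} ∈ τ_X ✓.
Every preimage lies in τ_X, so f IS continuous.


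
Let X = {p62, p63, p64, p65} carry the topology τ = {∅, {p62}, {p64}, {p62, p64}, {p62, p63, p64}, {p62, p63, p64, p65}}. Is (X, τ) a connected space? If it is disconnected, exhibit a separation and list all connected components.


(X, τ) is connected.

Find clopen sets (U ∈ τ with X ∖ U ∈ τ):
  U = ∅, X ∖ U = {p62, p63, p64, p65} — both open, so U is clopen.
  U = {p62, p63, p64, p65}, X ∖ U = ∅ — both open, so U is clopen.
Only trivial clopens (∅ and X) exist, so (X, τ) is connected.
Compute connected components by grouping points that agree on all clopens:
  component: {p62, p63, p64, p65}


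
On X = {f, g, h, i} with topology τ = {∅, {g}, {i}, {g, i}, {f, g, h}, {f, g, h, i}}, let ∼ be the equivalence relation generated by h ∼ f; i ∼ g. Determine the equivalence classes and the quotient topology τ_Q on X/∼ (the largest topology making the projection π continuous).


X/∼ = {[f=h], [g=i]}; |τ_Q| = 3.

Equivalence classes: [f=h], [g=i].
Quotient map π: X → X/∼ sends f ↦ [f=h], g ↦ [g=i], h ↦ [f=h], i ↦ [g=i].
For each subset V ⊆ X/∼, compute π^{-1}(V) ⊆ X and check whether π^{-1}(V) ∈ τ. V is open in τ_Q iff π^{-1}(V) ∈ τ.
  V = {}: π^{-1}(V) = ∅ ∈ τ ✓.
  V = {[f=h]}: π^{-1}(V) = {f, h} ∉ τ ✗.
  V = {[g=i]}: π^{-1}(V) = {g, i} ∈ τ ✓.
  V = {[f=h], [g=i]}: π^{-1}(V) = {f, g, h, i} ∈ τ ✓.
Open sets in the quotient: τ_Q = {{}, {[g=i]}, {[f=h], [g=i]}} (3 elements).


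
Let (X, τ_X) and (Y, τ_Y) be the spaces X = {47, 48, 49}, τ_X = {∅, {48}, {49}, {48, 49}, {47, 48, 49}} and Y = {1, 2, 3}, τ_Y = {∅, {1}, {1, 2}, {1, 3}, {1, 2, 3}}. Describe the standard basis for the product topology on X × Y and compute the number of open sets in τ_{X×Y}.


Basis B = {∅ × ∅, {48} × {1}, {49} × {1}, {48} × {1, 2}, {48} × {1, 3}, {48, 49} × {1}, {49} × {1, 2}, {49} × {1, 3}, {47, 48, 49} × {1}, {48} × {1, 2, 3}, {49} × {1, 2, 3}, {48, 49} × {1, 2}, {48, 49} × {1, 3}, {47, 48, 49} × {1, 2}, {47, 48, 49} × {1, 3}, {48, 49} × {1, 2, 3}, {47, 48, 49} × {1, 2, 3}}; |τ_{X×Y}| = 50.

Enumerate products U × V with U ∈ τ_X, V ∈ τ_Y (deduplicated):
  ∅ × ∅ = {} (∅)
  {48} × {1} = {(48,1)}
  {49} × {1} = {(49,1)}
  {48} × {1, 2} = {(48,1), (48,2)}
  {48} × {1, 3} = {(48,1), (48,3)}
  {48, 49} × {1} = {(48,1), (49,1)}
  {49} × {1, 2} = {(49,1), (49,2)}
  {49} × {1, 3} = {(49,1), (49,3)}
  {47, 48, 49} × {1} = {(47,1), (48,1), (49,1)}
  {48} × {1, 2, 3} = {(48,1), (48,2), (48,3)}
  {49} × {1, 2, 3} = {(49,1), (49,2), (49,3)}
  {48, 49} × {1, 2} = {(48,1), (48,2), (49,1), (49,2)}
  {48, 49} × {1, 3} = {(48,1), (48,3), (49,1), (49,3)}
  {47, 48, 49} × {1, 2} = {(47,1), (47,2), (48,1), (48,2), (49,1), (49,2)}
  {47, 48, 49} × {1, 3} = {(47,1), (47,3), (48,1), (48,3), (49,1), (49,3)}
  {48, 49} × {1, 2, 3} = {(48,1), (48,2), (48,3), (49,1), (49,2), (49,3)}
  {47, 48, 49} × {1, 2, 3} = {(47,1), (47,2), (47,3), (48,1), (48,2), (48,3), (49,1), (49,2), (49,3)}
These 17 distinct sets form the basis B.
Close under arbitrary unions to get τ_{X×Y}; counting gives |τ_{X×Y}| = 50.


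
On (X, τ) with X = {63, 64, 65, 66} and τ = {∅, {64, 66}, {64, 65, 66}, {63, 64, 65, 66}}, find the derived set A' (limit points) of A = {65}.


A' = {63}

For each x ∈ X, list the open sets U ∈ τ with x ∈ U, then check whether U ∩ (A ∖ {x}) ≠ ∅ for every such U.
  x = 63: opens ∋ x are {63, 64, 65, 66}; each meets A ∖ {63}, so x IS a limit point.
  x = 64: open {64, 66} ∋ x has {64, 66} ∩ (A ∖ {64}) = ∅, so x is NOT a limit point.
  x = 65: open {64, 65, 66} ∋ x has {64, 65, 66} ∩ (A ∖ {65}) = ∅, so x is NOT a limit point.
  x = 66: open {64, 66} ∋ x has {64, 66} ∩ (A ∖ {66}) = ∅, so x is NOT a limit point.
Collecting: A' = {63}.


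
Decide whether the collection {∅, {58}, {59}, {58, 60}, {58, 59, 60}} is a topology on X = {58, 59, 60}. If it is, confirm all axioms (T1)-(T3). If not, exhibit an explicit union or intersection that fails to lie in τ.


τ is NOT a topology on X.

Axiom (T1): ∅ ∈ τ? Yes; X ∈ τ? Yes.
Axiom (T2/T3): check pairwise unions and intersections of members of τ.
Counterexample for (T2): {58} ∪ {59} = {58, 59} ∉ τ. Therefore τ is NOT a topology.


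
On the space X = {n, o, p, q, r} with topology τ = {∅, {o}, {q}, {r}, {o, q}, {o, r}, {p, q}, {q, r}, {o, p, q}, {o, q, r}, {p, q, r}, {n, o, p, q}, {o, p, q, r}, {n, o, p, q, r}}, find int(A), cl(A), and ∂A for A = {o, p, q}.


int(A) = {o, p, q}, cl(A) = {n, o, p, q}, ∂A = {n}.

Closed sets in (X, τ) are complements of opens:
  closed(X, τ) = {∅, {n}, {r}, {n, o}, {n, p}, {n, r}, {n, o, p}, {n, o, r}, {n, p, q}, {n, p, r}, {n, o, p, q}, {n, o, p, r}, {n, p, q, r}, {n, o, p, q, r}}.
int(A) = ⋃ {U ∈ τ : U ⊆ A}. Opens contained in A: ∅, {o}, {q}, {o, q}, {p, q}, {o, p, q}.
Taking the union of these: int(A) = {o, p, q}.
cl(A) = ⋂ {C closed : A ⊆ C}. Closed sets containing A: {n, o, p, q}, {n, o, p, q, r}.
Intersecting these: cl(A) = {n, o, p, q}.
∂A = cl(A) ∖ int(A) = {n, o, p, q} ∖ {o, p, q} = {n}.


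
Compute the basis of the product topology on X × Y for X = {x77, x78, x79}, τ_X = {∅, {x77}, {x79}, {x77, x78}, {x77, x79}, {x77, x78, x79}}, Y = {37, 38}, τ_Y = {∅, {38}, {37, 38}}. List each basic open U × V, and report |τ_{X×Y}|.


Basis B = {∅ × ∅, {x77} × {38}, {x79} × {38}, {x77} × {37, 38}, {x77, x78} × {38}, {x77, x79} × {38}, {x79} × {37, 38}, {x77, x78, x79} × {38}, {x77, x78} × {37, 38}, {x77, x79} × {37, 38}, {x77, x78, x79} × {37, 38}}; |τ_{X×Y}| = 18.

Enumerate products U × V with U ∈ τ_X, V ∈ τ_Y (deduplicated):
  ∅ × ∅ = {} (∅)
  {x77} × {38} = {(x77,38)}
  {x79} × {38} = {(x79,38)}
  {x77} × {37, 38} = {(x77,37), (x77,38)}
  {x77, x78} × {38} = {(x77,38), (x78,38)}
  {x77, x79} × {38} = {(x77,38), (x79,38)}
  {x79} × {37, 38} = {(x79,37), (x79,38)}
  {x77, x78, x79} × {38} = {(x77,38), (x78,38), (x79,38)}
  {x77, x78} × {37, 38} = {(x77,37), (x77,38), (x78,37), (x78,38)}
  {x77, x79} × {37, 38} = {(x77,37), (x77,38), (x79,37), (x79,38)}
  {x77, x78, x79} × {37, 38} = {(x77,37), (x77,38), (x78,37), (x78,38), (x79,37), (x79,38)}
These 11 distinct sets form the basis B.
Close under arbitrary unions to get τ_{X×Y}; counting gives |τ_{X×Y}| = 18.


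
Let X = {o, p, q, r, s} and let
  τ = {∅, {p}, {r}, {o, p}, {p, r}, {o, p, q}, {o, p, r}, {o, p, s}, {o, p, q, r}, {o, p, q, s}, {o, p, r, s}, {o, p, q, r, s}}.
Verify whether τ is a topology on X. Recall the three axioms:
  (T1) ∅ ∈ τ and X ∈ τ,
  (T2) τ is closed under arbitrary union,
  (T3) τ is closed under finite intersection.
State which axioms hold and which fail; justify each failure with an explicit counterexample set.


τ IS a topology on X.

Axiom (T1): ∅ ∈ τ? Yes; X ∈ τ? Yes.
Axiom (T2/T3): check pairwise unions and intersections of members of τ.
All pairwise intersections and unions checked — each lies in τ. Therefore τ satisfies (T1), (T2), (T3): it IS a topology on X.


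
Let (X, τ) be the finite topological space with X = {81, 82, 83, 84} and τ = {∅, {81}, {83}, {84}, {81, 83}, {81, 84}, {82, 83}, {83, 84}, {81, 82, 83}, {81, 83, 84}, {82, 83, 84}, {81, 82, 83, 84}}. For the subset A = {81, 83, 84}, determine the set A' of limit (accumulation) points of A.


A' = {82}

For each x ∈ X, list the open sets U ∈ τ with x ∈ U, then check whether U ∩ (A ∖ {x}) ≠ ∅ for every such U.
  x = 81: open {81} ∋ x has {81} ∩ (A ∖ {81}) = ∅, so x is NOT a limit point.
  x = 82: opens ∋ x are {82, 83}, {81, 82, 83}, {82, 83, 84}, {81, 82, 83, 84}; each meets A ∖ {82}, so x IS a limit point.
  x = 83: open {83} ∋ x has {83} ∩ (A ∖ {83}) = ∅, so x is NOT a limit point.
  x = 84: open {84} ∋ x has {84} ∩ (A ∖ {84}) = ∅, so x is NOT a limit point.
Collecting: A' = {82}.


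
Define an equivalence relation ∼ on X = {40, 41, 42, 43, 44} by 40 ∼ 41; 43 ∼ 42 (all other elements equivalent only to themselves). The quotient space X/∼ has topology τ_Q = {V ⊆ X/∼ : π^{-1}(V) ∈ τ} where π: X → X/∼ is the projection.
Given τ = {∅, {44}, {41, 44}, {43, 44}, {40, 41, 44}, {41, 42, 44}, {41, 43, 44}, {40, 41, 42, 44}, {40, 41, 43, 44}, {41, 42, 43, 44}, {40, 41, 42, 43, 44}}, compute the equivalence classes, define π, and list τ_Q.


X/∼ = {[40=41], [42=43], [44]}; |τ_Q| = 4.

Equivalence classes: [40=41], [42=43], [44].
Quotient map π: X → X/∼ sends 40 ↦ [40=41], 41 ↦ [40=41], 42 ↦ [42=43], 43 ↦ [42=43], 44 ↦ [44].
For each subset V ⊆ X/∼, compute π^{-1}(V) ⊆ X and check whether π^{-1}(V) ∈ τ. V is open in τ_Q iff π^{-1}(V) ∈ τ.
  V = {}: π^{-1}(V) = ∅ ∈ τ ✓.
  V = {[40=41]}: π^{-1}(V) = {40, 41} ∉ τ ✗.
  V = {[42=43]}: π^{-1}(V) = {42, 43} ∉ τ ✗.
  V = {[40=41], [42=43]}: π^{-1}(V) = {40, 41, 42, 43} ∉ τ ✗.
  V = {[44]}: π^{-1}(V) = {44} ∈ τ ✓.
  V = {[40=41], [44]}: π^{-1}(V) = {40, 41, 44} ∈ τ ✓.
  V = {[42=43], [44]}: π^{-1}(V) = {42, 43, 44} ∉ τ ✗.
  V = {[40=41], [42=43], [44]}: π^{-1}(V) = {40, 41, 42, 43, 44} ∈ τ ✓.
Open sets in the quotient: τ_Q = {{}, {[44]}, {[40=41], [44]}, {[40=41], [42=43], [44]}} (4 elements).


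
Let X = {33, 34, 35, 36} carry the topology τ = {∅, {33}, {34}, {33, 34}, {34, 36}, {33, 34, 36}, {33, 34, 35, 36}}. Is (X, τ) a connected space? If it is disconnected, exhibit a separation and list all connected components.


(X, τ) is connected.

Find clopen sets (U ∈ τ with X ∖ U ∈ τ):
  U = ∅, X ∖ U = {33, 34, 35, 36} — both open, so U is clopen.
  U = {33, 34, 35, 36}, X ∖ U = ∅ — both open, so U is clopen.
Only trivial clopens (∅ and X) exist, so (X, τ) is connected.
Compute connected components by grouping points that agree on all clopens:
  component: {33, 34, 35, 36}


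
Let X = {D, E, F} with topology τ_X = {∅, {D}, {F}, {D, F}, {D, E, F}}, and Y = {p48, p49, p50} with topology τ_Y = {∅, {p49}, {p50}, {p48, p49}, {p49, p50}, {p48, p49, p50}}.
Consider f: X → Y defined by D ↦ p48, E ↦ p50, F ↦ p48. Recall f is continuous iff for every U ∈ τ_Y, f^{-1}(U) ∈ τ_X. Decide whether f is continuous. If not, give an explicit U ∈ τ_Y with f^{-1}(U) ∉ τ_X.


f is NOT continuous.

Compute f^{-1}(U) for each U ∈ τ_Y:
  U = ∅: f^{-1}(U) = ∅ ∈ τ_X ✓.
  U = {p49}: f^{-1}(U) = ∅ ∈ τ_X ✓.
  U = {p50}: f^{-1}(U) = {E} ∉ τ_X ✗.
  U = {p48, p49}: f^{-1}(U) = {D, F} ∈ τ_X ✓.
  U = {p49, p50}: f^{-1}(U) = {E} ∉ τ_X ✗.
  U = {p48, p49, p50}: f^{-1}(U) = {D, E, F} ∈ τ_X ✓.
Found U = {p50} with f^{-1}(U) = {E} not in τ_X. Therefore f is NOT continuous.


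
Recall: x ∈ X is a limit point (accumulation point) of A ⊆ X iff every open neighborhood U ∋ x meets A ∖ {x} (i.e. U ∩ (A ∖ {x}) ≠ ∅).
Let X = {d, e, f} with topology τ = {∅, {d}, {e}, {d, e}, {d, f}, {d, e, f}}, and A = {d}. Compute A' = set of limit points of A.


A' = {f}

For each x ∈ X, list the open sets U ∈ τ with x ∈ U, then check whether U ∩ (A ∖ {x}) ≠ ∅ for every such U.
  x = d: open {d} ∋ x has {d} ∩ (A ∖ {d}) = ∅, so x is NOT a limit point.
  x = e: open {e} ∋ x has {e} ∩ (A ∖ {e}) = ∅, so x is NOT a limit point.
  x = f: opens ∋ x are {d, f}, {d, e, f}; each meets A ∖ {f}, so x IS a limit point.
Collecting: A' = {f}.


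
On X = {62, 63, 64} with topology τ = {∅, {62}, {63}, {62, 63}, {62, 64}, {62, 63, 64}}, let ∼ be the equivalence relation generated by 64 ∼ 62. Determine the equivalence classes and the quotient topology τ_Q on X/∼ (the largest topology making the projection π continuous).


X/∼ = {[62=64], [63]}; |τ_Q| = 4.

Equivalence classes: [62=64], [63].
Quotient map π: X → X/∼ sends 62 ↦ [62=64], 63 ↦ [63], 64 ↦ [62=64].
For each subset V ⊆ X/∼, compute π^{-1}(V) ⊆ X and check whether π^{-1}(V) ∈ τ. V is open in τ_Q iff π^{-1}(V) ∈ τ.
  V = {}: π^{-1}(V) = ∅ ∈ τ ✓.
  V = {[62=64]}: π^{-1}(V) = {62, 64} ∈ τ ✓.
  V = {[63]}: π^{-1}(V) = {63} ∈ τ ✓.
  V = {[62=64], [63]}: π^{-1}(V) = {62, 63, 64} ∈ τ ✓.
Open sets in the quotient: τ_Q = {{}, {[62=64]}, {[63]}, {[62=64], [63]}} (4 elements).


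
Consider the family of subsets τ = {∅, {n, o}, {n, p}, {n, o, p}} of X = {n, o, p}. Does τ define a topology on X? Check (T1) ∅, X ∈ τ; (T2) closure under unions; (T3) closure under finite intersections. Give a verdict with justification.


τ is NOT a topology on X.

Axiom (T1): ∅ ∈ τ? Yes; X ∈ τ? Yes.
Axiom (T2/T3): check pairwise unions and intersections of members of τ.
Counterexample for (T3): {n, o} ∩ {n, p} = {n} ∉ τ. Therefore τ is NOT a topology.


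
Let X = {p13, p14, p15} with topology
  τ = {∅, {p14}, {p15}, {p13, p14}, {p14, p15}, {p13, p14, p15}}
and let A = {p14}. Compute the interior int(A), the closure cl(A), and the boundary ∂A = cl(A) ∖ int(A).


int(A) = {p14}, cl(A) = {p13, p14}, ∂A = {p13}.

Closed sets in (X, τ) are complements of opens:
  closed(X, τ) = {∅, {p13}, {p15}, {p13, p14}, {p13, p15}, {p13, p14, p15}}.
int(A) = ⋃ {U ∈ τ : U ⊆ A}. Opens contained in A: ∅, {p14}.
Taking the union of these: int(A) = {p14}.
cl(A) = ⋂ {C closed : A ⊆ C}. Closed sets containing A: {p13, p14}, {p13, p14, p15}.
Intersecting these: cl(A) = {p13, p14}.
∂A = cl(A) ∖ int(A) = {p13, p14} ∖ {p14} = {p13}.


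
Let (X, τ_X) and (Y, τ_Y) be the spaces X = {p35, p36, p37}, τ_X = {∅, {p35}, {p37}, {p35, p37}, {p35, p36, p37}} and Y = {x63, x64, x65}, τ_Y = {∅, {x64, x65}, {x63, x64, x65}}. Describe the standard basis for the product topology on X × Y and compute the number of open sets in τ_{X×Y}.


Basis B = {∅ × ∅, {p35} × {x64, x65}, {p37} × {x64, x65}, {p35} × {x63, x64, x65}, {p37} × {x63, x64, x65}, {p35, p37} × {x64, x65}, {p35, p37} × {x63, x64, x65}, {p35, p36, p37} × {x64, x65}, {p35, p36, p37} × {x63, x64, x65}}; |τ_{X×Y}| = 14.

Enumerate products U × V with U ∈ τ_X, V ∈ τ_Y (deduplicated):
  ∅ × ∅ = {} (∅)
  {p35} × {x64, x65} = {(p35,x64), (p35,x65)}
  {p37} × {x64, x65} = {(p37,x64), (p37,x65)}
  {p35} × {x63, x64, x65} = {(p35,x63), (p35,x64), (p35,x65)}
  {p37} × {x63, x64, x65} = {(p37,x63), (p37,x64), (p37,x65)}
  {p35, p37} × {x64, x65} = {(p35,x64), (p35,x65), (p37,x64), (p37,x65)}
  {p35, p37} × {x63, x64, x65} = {(p35,x63), (p35,x64), (p35,x65), (p37,x63), (p37,x64), (p37,x65)}
  {p35, p36, p37} × {x64, x65} = {(p35,x64), (p35,x65), (p36,x64), (p36,x65), (p37,x64), (p37,x65)}
  {p35, p36, p37} × {x63, x64, x65} = {(p35,x63), (p35,x64), (p35,x65), (p36,x63), (p36,x64), (p36,x65), (p37,x63), (p37,x64), (p37,x65)}
These 9 distinct sets form the basis B.
Close under arbitrary unions to get τ_{X×Y}; counting gives |τ_{X×Y}| = 14.


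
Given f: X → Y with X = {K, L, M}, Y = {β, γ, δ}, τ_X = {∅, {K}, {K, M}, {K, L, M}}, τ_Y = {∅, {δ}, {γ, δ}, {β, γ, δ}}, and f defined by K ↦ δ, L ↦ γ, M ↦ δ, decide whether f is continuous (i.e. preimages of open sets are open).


f IS continuous.

Compute f^{-1}(U) for each U ∈ τ_Y:
  U = ∅: f^{-1}(U) = ∅ ∈ τ_X ✓.
  U = {δ}: f^{-1}(U) = {K, M} ∈ τ_X ✓.
  U = {γ, δ}: f^{-1}(U) = {K, L, M} ∈ τ_X ✓.
  U = {β, γ, δ}: f^{-1}(U) = {K, L, M} ∈ τ_X ✓.
Every preimage lies in τ_X, so f IS continuous.


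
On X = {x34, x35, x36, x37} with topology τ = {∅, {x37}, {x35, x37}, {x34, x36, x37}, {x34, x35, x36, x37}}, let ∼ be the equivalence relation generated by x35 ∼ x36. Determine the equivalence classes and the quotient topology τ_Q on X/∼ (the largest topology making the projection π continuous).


X/∼ = {[x34], [x35=x36], [x37]}; |τ_Q| = 3.

Equivalence classes: [x34], [x35=x36], [x37].
Quotient map π: X → X/∼ sends x34 ↦ [x34], x35 ↦ [x35=x36], x36 ↦ [x35=x36], x37 ↦ [x37].
For each subset V ⊆ X/∼, compute π^{-1}(V) ⊆ X and check whether π^{-1}(V) ∈ τ. V is open in τ_Q iff π^{-1}(V) ∈ τ.
  V = {}: π^{-1}(V) = ∅ ∈ τ ✓.
  V = {[x34]}: π^{-1}(V) = {x34} ∉ τ ✗.
  V = {[x35=x36]}: π^{-1}(V) = {x35, x36} ∉ τ ✗.
  V = {[x34], [x35=x36]}: π^{-1}(V) = {x34, x35, x36} ∉ τ ✗.
  V = {[x37]}: π^{-1}(V) = {x37} ∈ τ ✓.
  V = {[x34], [x37]}: π^{-1}(V) = {x34, x37} ∉ τ ✗.
  V = {[x35=x36], [x37]}: π^{-1}(V) = {x35, x36, x37} ∉ τ ✗.
  V = {[x34], [x35=x36], [x37]}: π^{-1}(V) = {x34, x35, x36, x37} ∈ τ ✓.
Open sets in the quotient: τ_Q = {{}, {[x37]}, {[x34], [x35=x36], [x37]}} (3 elements).


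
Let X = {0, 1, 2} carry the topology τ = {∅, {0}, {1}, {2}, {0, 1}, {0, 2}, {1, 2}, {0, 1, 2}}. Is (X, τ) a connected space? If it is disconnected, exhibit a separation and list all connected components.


(X, τ) is disconnected; components = [{0}, {1}, {2}].

Find clopen sets (U ∈ τ with X ∖ U ∈ τ):
  U = ∅, X ∖ U = {0, 1, 2} — both open, so U is clopen.
  U = {0}, X ∖ U = {1, 2} — both open, so U is clopen.
  U = {1}, X ∖ U = {0, 2} — both open, so U is clopen.
  U = {2}, X ∖ U = {0, 1} — both open, so U is clopen.
  U = {0, 1}, X ∖ U = {2} — both open, so U is clopen.
  U = {0, 2}, X ∖ U = {1} — both open, so U is clopen.
  U = {1, 2}, X ∖ U = {0} — both open, so U is clopen.
  U = {0, 1, 2}, X ∖ U = ∅ — both open, so U is clopen.
Nontrivial clopen(s) exist: e.g. {2}. So (X, τ) is disconnected.
Compute connected components by grouping points that agree on all clopens:
  component: {0}
  component: {1}
  component: {2}


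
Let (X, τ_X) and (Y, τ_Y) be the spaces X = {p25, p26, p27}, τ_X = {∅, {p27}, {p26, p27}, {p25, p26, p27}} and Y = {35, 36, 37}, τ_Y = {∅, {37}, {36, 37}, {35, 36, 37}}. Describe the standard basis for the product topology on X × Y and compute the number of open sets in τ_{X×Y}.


Basis B = {∅ × ∅, {p27} × {37}, {p26, p27} × {37}, {p27} × {36, 37}, {p25, p26, p27} × {37}, {p27} × {35, 36, 37}, {p26, p27} × {36, 37}, {p25, p26, p27} × {36, 37}, {p26, p27} × {35, 36, 37}, {p25, p26, p27} × {35, 36, 37}}; |τ_{X×Y}| = 20.

Enumerate products U × V with U ∈ τ_X, V ∈ τ_Y (deduplicated):
  ∅ × ∅ = {} (∅)
  {p27} × {37} = {(p27,37)}
  {p26, p27} × {37} = {(p26,37), (p27,37)}
  {p27} × {36, 37} = {(p27,36), (p27,37)}
  {p25, p26, p27} × {37} = {(p25,37), (p26,37), (p27,37)}
  {p27} × {35, 36, 37} = {(p27,35), (p27,36), (p27,37)}
  {p26, p27} × {36, 37} = {(p26,36), (p26,37), (p27,36), (p27,37)}
  {p25, p26, p27} × {36, 37} = {(p25,36), (p25,37), (p26,36), (p26,37), (p27,36), (p27,37)}
  {p26, p27} × {35, 36, 37} = {(p26,35), (p26,36), (p26,37), (p27,35), (p27,36), (p27,37)}
  {p25, p26, p27} × {35, 36, 37} = {(p25,35), (p25,36), (p25,37), (p26,35), (p26,36), (p26,37), (p27,35), (p27,36), (p27,37)}
These 10 distinct sets form the basis B.
Close under arbitrary unions to get τ_{X×Y}; counting gives |τ_{X×Y}| = 20.


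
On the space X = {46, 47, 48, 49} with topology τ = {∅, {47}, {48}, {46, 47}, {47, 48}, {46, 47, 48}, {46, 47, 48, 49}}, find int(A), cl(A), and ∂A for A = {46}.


int(A) = ∅, cl(A) = {46, 49}, ∂A = {46, 49}.

Closed sets in (X, τ) are complements of opens:
  closed(X, τ) = {∅, {49}, {46, 49}, {48, 49}, {46, 47, 49}, {46, 48, 49}, {46, 47, 48, 49}}.
int(A) = ⋃ {U ∈ τ : U ⊆ A}. Opens contained in A: ∅.
Taking the union of these: int(A) = ∅.
cl(A) = ⋂ {C closed : A ⊆ C}. Closed sets containing A: {46, 49}, {46, 47, 49}, {46, 48, 49}, {46, 47, 48, 49}.
Intersecting these: cl(A) = {46, 49}.
∂A = cl(A) ∖ int(A) = {46, 49} ∖ ∅ = {46, 49}.


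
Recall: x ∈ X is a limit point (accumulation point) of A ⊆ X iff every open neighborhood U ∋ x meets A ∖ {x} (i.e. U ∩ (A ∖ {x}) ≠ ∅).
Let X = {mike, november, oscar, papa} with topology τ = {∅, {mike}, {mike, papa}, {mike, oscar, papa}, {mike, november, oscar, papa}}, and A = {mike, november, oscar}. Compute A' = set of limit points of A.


A' = {november, oscar, papa}

For each x ∈ X, list the open sets U ∈ τ with x ∈ U, then check whether U ∩ (A ∖ {x}) ≠ ∅ for every such U.
  x = mike: open {mike} ∋ x has {mike} ∩ (A ∖ {mike}) = ∅, so x is NOT a limit point.
  x = november: opens ∋ x are {mike, november, oscar, papa}; each meets A ∖ {november}, so x IS a limit point.
  x = oscar: opens ∋ x are {mike, oscar, papa}, {mike, november, oscar, papa}; each meets A ∖ {oscar}, so x IS a limit point.
  x = papa: opens ∋ x are {mike, papa}, {mike, oscar, papa}, {mike, november, oscar, papa}; each meets A ∖ {papa}, so x IS a limit point.
Collecting: A' = {november, oscar, papa}.


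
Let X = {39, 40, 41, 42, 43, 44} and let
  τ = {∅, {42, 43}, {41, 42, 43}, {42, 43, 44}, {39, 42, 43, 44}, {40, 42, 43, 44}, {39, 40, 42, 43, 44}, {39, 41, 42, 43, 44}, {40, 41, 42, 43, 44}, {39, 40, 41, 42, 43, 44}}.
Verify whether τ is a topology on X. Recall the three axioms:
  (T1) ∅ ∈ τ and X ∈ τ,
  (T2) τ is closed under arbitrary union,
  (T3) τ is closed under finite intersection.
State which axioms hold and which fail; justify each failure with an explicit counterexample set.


τ is NOT a topology on X.

Axiom (T1): ∅ ∈ τ? Yes; X ∈ τ? Yes.
Axiom (T2/T3): check pairwise unions and intersections of members of τ.
Counterexample for (T2): {41, 42, 43} ∪ {42, 43, 44} = {41, 42, 43, 44} ∉ τ. Therefore τ is NOT a topology.


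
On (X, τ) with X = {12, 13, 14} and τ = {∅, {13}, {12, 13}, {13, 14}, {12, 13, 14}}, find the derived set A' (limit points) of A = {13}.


A' = {12, 14}

For each x ∈ X, list the open sets U ∈ τ with x ∈ U, then check whether U ∩ (A ∖ {x}) ≠ ∅ for every such U.
  x = 12: opens ∋ x are {12, 13}, {12, 13, 14}; each meets A ∖ {12}, so x IS a limit point.
  x = 13: open {13} ∋ x has {13} ∩ (A ∖ {13}) = ∅, so x is NOT a limit point.
  x = 14: opens ∋ x are {13, 14}, {12, 13, 14}; each meets A ∖ {14}, so x IS a limit point.
Collecting: A' = {12, 14}.


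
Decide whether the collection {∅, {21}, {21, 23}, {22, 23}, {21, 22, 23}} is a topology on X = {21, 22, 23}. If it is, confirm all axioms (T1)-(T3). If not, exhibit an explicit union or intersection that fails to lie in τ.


τ is NOT a topology on X.

Axiom (T1): ∅ ∈ τ? Yes; X ∈ τ? Yes.
Axiom (T2/T3): check pairwise unions and intersections of members of τ.
Counterexample for (T3): {21, 23} ∩ {22, 23} = {23} ∉ τ. Therefore τ is NOT a topology.


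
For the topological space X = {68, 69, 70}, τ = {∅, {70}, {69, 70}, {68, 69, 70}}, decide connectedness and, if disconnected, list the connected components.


(X, τ) is connected.

Find clopen sets (U ∈ τ with X ∖ U ∈ τ):
  U = ∅, X ∖ U = {68, 69, 70} — both open, so U is clopen.
  U = {68, 69, 70}, X ∖ U = ∅ — both open, so U is clopen.
Only trivial clopens (∅ and X) exist, so (X, τ) is connected.
Compute connected components by grouping points that agree on all clopens:
  component: {68, 69, 70}


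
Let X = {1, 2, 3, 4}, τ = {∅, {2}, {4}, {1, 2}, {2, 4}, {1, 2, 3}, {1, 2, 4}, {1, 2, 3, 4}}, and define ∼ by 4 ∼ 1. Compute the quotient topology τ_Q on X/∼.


X/∼ = {[1=4], [2], [3]}; |τ_Q| = 4.

Equivalence classes: [1=4], [2], [3].
Quotient map π: X → X/∼ sends 1 ↦ [1=4], 2 ↦ [2], 3 ↦ [3], 4 ↦ [1=4].
For each subset V ⊆ X/∼, compute π^{-1}(V) ⊆ X and check whether π^{-1}(V) ∈ τ. V is open in τ_Q iff π^{-1}(V) ∈ τ.
  V = {}: π^{-1}(V) = ∅ ∈ τ ✓.
  V = {[1=4]}: π^{-1}(V) = {1, 4} ∉ τ ✗.
  V = {[2]}: π^{-1}(V) = {2} ∈ τ ✓.
  V = {[1=4], [2]}: π^{-1}(V) = {1, 2, 4} ∈ τ ✓.
  V = {[3]}: π^{-1}(V) = {3} ∉ τ ✗.
  V = {[1=4], [3]}: π^{-1}(V) = {1, 3, 4} ∉ τ ✗.
  V = {[2], [3]}: π^{-1}(V) = {2, 3} ∉ τ ✗.
  V = {[1=4], [2], [3]}: π^{-1}(V) = {1, 2, 3, 4} ∈ τ ✓.
Open sets in the quotient: τ_Q = {{}, {[2]}, {[1=4], [2]}, {[1=4], [2], [3]}} (4 elements).


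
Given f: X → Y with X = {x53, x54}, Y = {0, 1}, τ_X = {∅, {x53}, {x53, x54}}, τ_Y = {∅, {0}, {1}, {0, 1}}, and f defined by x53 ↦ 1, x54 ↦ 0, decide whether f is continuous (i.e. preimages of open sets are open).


f is NOT continuous.

Compute f^{-1}(U) for each U ∈ τ_Y:
  U = ∅: f^{-1}(U) = ∅ ∈ τ_X ✓.
  U = {0}: f^{-1}(U) = {x54} ∉ τ_X ✗.
  U = {1}: f^{-1}(U) = {x53} ∈ τ_X ✓.
  U = {0, 1}: f^{-1}(U) = {x53, x54} ∈ τ_X ✓.
Found U = {0} with f^{-1}(U) = {x54} not in τ_X. Therefore f is NOT continuous.


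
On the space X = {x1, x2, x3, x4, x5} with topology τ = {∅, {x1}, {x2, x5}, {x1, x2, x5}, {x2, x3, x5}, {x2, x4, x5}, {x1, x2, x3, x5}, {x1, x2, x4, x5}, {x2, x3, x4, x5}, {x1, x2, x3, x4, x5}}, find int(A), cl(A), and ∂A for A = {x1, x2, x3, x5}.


int(A) = {x1, x2, x3, x5}, cl(A) = {x1, x2, x3, x4, x5}, ∂A = {x4}.

Closed sets in (X, τ) are complements of opens:
  closed(X, τ) = {∅, {x1}, {x3}, {x4}, {x1, x3}, {x1, x4}, {x3, x4}, {x1, x3, x4}, {x2, x3, x4, x5}, {x1, x2, x3, x4, x5}}.
int(A) = ⋃ {U ∈ τ : U ⊆ A}. Opens contained in A: ∅, {x1}, {x2, x5}, {x1, x2, x5}, {x2, x3, x5}, {x1, x2, x3, x5}.
Taking the union of these: int(A) = {x1, x2, x3, x5}.
cl(A) = ⋂ {C closed : A ⊆ C}. Closed sets containing A: {x1, x2, x3, x4, x5}.
Intersecting these: cl(A) = {x1, x2, x3, x4, x5}.
∂A = cl(A) ∖ int(A) = {x1, x2, x3, x4, x5} ∖ {x1, x2, x3, x5} = {x4}.


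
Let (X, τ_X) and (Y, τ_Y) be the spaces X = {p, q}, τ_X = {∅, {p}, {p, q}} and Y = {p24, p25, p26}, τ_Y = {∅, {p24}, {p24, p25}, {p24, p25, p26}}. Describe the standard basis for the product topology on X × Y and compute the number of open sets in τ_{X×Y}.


Basis B = {∅ × ∅, {p} × {p24}, {p} × {p24, p25}, {p, q} × {p24}, {p} × {p24, p25, p26}, {p, q} × {p24, p25}, {p, q} × {p24, p25, p26}}; |τ_{X×Y}| = 10.

Enumerate products U × V with U ∈ τ_X, V ∈ τ_Y (deduplicated):
  ∅ × ∅ = {} (∅)
  {p} × {p24} = {(p,p24)}
  {p} × {p24, p25} = {(p,p24), (p,p25)}
  {p, q} × {p24} = {(p,p24), (q,p24)}
  {p} × {p24, p25, p26} = {(p,p24), (p,p25), (p,p26)}
  {p, q} × {p24, p25} = {(p,p24), (p,p25), (q,p24), (q,p25)}
  {p, q} × {p24, p25, p26} = {(p,p24), (p,p25), (p,p26), (q,p24), (q,p25), (q,p26)}
These 7 distinct sets form the basis B.
Close under arbitrary unions to get τ_{X×Y}; counting gives |τ_{X×Y}| = 10.


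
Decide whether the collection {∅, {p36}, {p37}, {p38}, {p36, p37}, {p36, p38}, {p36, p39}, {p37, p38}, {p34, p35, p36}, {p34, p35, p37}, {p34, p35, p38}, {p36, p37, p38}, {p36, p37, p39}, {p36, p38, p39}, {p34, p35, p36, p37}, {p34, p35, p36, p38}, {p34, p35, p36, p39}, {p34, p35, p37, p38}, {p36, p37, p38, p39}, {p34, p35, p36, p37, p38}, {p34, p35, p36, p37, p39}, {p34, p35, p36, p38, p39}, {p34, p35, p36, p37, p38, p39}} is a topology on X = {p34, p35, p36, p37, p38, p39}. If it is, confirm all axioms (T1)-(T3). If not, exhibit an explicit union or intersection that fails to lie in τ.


τ is NOT a topology on X.

Axiom (T1): ∅ ∈ τ? Yes; X ∈ τ? Yes.
Axiom (T2/T3): check pairwise unions and intersections of members of τ.
Counterexample for (T3): {p34, p35, p36} ∩ {p34, p35, p37} = {p34, p35} ∉ τ. Therefore τ is NOT a topology.


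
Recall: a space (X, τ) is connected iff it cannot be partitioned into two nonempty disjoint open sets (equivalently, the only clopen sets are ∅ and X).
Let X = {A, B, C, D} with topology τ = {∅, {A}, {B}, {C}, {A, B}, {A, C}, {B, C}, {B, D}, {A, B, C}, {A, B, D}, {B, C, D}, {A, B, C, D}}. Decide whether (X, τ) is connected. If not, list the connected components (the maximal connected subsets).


(X, τ) is disconnected; components = [{A}, {C}, {B, D}].

Find clopen sets (U ∈ τ with X ∖ U ∈ τ):
  U = ∅, X ∖ U = {A, B, C, D} — both open, so U is clopen.
  U = {A}, X ∖ U = {B, C, D} — both open, so U is clopen.
  U = {C}, X ∖ U = {A, B, D} — both open, so U is clopen.
  U = {A, C}, X ∖ U = {B, D} — both open, so U is clopen.
  U = {B, D}, X ∖ U = {A, C} — both open, so U is clopen.
  U = {A, B, D}, X ∖ U = {C} — both open, so U is clopen.
  U = {B, C, D}, X ∖ U = {A} — both open, so U is clopen.
  U = {A, B, C, D}, X ∖ U = ∅ — both open, so U is clopen.
Nontrivial clopen(s) exist: e.g. {B, C, D}. So (X, τ) is disconnected.
Compute connected components by grouping points that agree on all clopens:
  component: {A}
  component: {C}
  component: {B, D}


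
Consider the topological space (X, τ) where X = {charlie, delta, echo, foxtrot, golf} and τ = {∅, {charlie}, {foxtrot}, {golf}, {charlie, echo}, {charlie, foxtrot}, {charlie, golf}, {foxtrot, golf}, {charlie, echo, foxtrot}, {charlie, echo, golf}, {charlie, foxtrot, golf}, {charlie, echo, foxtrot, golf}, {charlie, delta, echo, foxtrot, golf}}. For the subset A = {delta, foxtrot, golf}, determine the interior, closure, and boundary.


int(A) = {foxtrot, golf}, cl(A) = {delta, foxtrot, golf}, ∂A = {delta}.

Closed sets in (X, τ) are complements of opens:
  closed(X, τ) = {∅, {delta}, {delta, echo}, {delta, foxtrot}, {delta, golf}, {charlie, delta, echo}, {delta, echo, foxtrot}, {delta, echo, golf}, {delta, foxtrot, golf}, {charlie, delta, echo, foxtrot}, {charlie, delta, echo, golf}, {delta, echo, foxtrot, golf}, {charlie, delta, echo, foxtrot, golf}}.
int(A) = ⋃ {U ∈ τ : U ⊆ A}. Opens contained in A: ∅, {foxtrot}, {golf}, {foxtrot, golf}.
Taking the union of these: int(A) = {foxtrot, golf}.
cl(A) = ⋂ {C closed : A ⊆ C}. Closed sets containing A: {delta, foxtrot, golf}, {delta, echo, foxtrot, golf}, {charlie, delta, echo, foxtrot, golf}.
Intersecting these: cl(A) = {delta, foxtrot, golf}.
∂A = cl(A) ∖ int(A) = {delta, foxtrot, golf} ∖ {foxtrot, golf} = {delta}.


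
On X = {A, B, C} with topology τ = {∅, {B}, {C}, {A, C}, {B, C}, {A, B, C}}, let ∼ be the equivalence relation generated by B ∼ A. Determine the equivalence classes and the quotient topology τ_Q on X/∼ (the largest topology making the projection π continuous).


X/∼ = {[A=B], [C]}; |τ_Q| = 3.

Equivalence classes: [A=B], [C].
Quotient map π: X → X/∼ sends A ↦ [A=B], B ↦ [A=B], C ↦ [C].
For each subset V ⊆ X/∼, compute π^{-1}(V) ⊆ X and check whether π^{-1}(V) ∈ τ. V is open in τ_Q iff π^{-1}(V) ∈ τ.
  V = {}: π^{-1}(V) = ∅ ∈ τ ✓.
  V = {[A=B]}: π^{-1}(V) = {A, B} ∉ τ ✗.
  V = {[C]}: π^{-1}(V) = {C} ∈ τ ✓.
  V = {[A=B], [C]}: π^{-1}(V) = {A, B, C} ∈ τ ✓.
Open sets in the quotient: τ_Q = {{}, {[C]}, {[A=B], [C]}} (3 elements).


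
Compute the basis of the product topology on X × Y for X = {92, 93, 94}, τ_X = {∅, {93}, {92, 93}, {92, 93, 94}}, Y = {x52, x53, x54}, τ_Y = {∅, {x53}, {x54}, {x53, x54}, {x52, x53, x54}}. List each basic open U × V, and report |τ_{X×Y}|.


Basis B = {∅ × ∅, {93} × {x53}, {93} × {x54}, {92, 93} × {x53}, {92, 93} × {x54}, {93} × {x53, x54}, {92, 93, 94} × {x53}, {92, 93, 94} × {x54}, {93} × {x52, x53, x54}, {92, 93} × {x53, x54}, {92, 93} × {x52, x53, x54}, {92, 93, 94} × {x53, x54}, {92, 93, 94} × {x52, x53, x54}}; |τ_{X×Y}| = 30.

Enumerate products U × V with U ∈ τ_X, V ∈ τ_Y (deduplicated):
  ∅ × ∅ = {} (∅)
  {93} × {x53} = {(93,x53)}
  {93} × {x54} = {(93,x54)}
  {92, 93} × {x53} = {(92,x53), (93,x53)}
  {92, 93} × {x54} = {(92,x54), (93,x54)}
  {93} × {x53, x54} = {(93,x53), (93,x54)}
  {92, 93, 94} × {x53} = {(92,x53), (93,x53), (94,x53)}
  {92, 93, 94} × {x54} = {(92,x54), (93,x54), (94,x54)}
  {93} × {x52, x53, x54} = {(93,x52), (93,x53), (93,x54)}
  {92, 93} × {x53, x54} = {(92,x53), (92,x54), (93,x53), (93,x54)}
  {92, 93} × {x52, x53, x54} = {(92,x52), (92,x53), (92,x54), (93,x52), (93,x53), (93,x54)}
  {92, 93, 94} × {x53, x54} = {(92,x53), (92,x54), (93,x53), (93,x54), (94,x53), (94,x54)}
  {92, 93, 94} × {x52, x53, x54} = {(92,x52), (92,x53), (92,x54), (93,x52), (93,x53), (93,x54), (94,x52), (94,x53), (94,x54)}
These 13 distinct sets form the basis B.
Close under arbitrary unions to get τ_{X×Y}; counting gives |τ_{X×Y}| = 30.


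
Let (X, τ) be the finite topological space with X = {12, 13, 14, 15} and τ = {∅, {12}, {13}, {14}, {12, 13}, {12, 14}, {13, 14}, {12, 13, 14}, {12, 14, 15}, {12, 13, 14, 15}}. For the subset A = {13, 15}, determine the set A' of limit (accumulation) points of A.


A' = ∅

For each x ∈ X, list the open sets U ∈ τ with x ∈ U, then check whether U ∩ (A ∖ {x}) ≠ ∅ for every such U.
  x = 12: open {12} ∋ x has {12} ∩ (A ∖ {12}) = ∅, so x is NOT a limit point.
  x = 13: open {13} ∋ x has {13} ∩ (A ∖ {13}) = ∅, so x is NOT a limit point.
  x = 14: open {14} ∋ x has {14} ∩ (A ∖ {14}) = ∅, so x is NOT a limit point.
  x = 15: open {12, 14, 15} ∋ x has {12, 14, 15} ∩ (A ∖ {15}) = ∅, so x is NOT a limit point.
Collecting: A' = ∅.


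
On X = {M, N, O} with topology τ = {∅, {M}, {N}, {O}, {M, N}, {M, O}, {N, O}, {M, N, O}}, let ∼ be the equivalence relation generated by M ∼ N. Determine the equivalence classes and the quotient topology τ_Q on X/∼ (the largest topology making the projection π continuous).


X/∼ = {[M=N], [O]}; |τ_Q| = 4.

Equivalence classes: [M=N], [O].
Quotient map π: X → X/∼ sends M ↦ [M=N], N ↦ [M=N], O ↦ [O].
For each subset V ⊆ X/∼, compute π^{-1}(V) ⊆ X and check whether π^{-1}(V) ∈ τ. V is open in τ_Q iff π^{-1}(V) ∈ τ.
  V = {}: π^{-1}(V) = ∅ ∈ τ ✓.
  V = {[M=N]}: π^{-1}(V) = {M, N} ∈ τ ✓.
  V = {[O]}: π^{-1}(V) = {O} ∈ τ ✓.
  V = {[M=N], [O]}: π^{-1}(V) = {M, N, O} ∈ τ ✓.
Open sets in the quotient: τ_Q = {{}, {[M=N]}, {[O]}, {[M=N], [O]}} (4 elements).


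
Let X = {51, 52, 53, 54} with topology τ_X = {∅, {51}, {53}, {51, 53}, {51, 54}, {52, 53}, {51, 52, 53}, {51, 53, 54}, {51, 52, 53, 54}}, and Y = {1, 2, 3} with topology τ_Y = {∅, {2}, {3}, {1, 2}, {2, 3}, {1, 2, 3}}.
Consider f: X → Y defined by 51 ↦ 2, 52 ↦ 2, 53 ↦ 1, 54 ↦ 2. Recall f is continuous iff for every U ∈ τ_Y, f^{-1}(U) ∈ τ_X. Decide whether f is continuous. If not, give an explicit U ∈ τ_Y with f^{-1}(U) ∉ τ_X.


f is NOT continuous.

Compute f^{-1}(U) for each U ∈ τ_Y:
  U = ∅: f^{-1}(U) = ∅ ∈ τ_X ✓.
  U = {2}: f^{-1}(U) = {51, 52, 54} ∉ τ_X ✗.
  U = {3}: f^{-1}(U) = ∅ ∈ τ_X ✓.
  U = {1, 2}: f^{-1}(U) = {51, 52, 53, 54} ∈ τ_X ✓.
  U = {2, 3}: f^{-1}(U) = {51, 52, 54} ∉ τ_X ✗.
  U = {1, 2, 3}: f^{-1}(U) = {51, 52, 53, 54} ∈ τ_X ✓.
Found U = {2} with f^{-1}(U) = {51, 52, 54} not in τ_X. Therefore f is NOT continuous.


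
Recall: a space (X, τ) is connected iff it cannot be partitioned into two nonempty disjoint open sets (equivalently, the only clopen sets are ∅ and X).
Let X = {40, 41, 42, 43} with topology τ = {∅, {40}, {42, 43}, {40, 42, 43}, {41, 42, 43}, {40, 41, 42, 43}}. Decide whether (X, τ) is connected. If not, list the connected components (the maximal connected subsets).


(X, τ) is disconnected; components = [{40}, {41, 42, 43}].

Find clopen sets (U ∈ τ with X ∖ U ∈ τ):
  U = ∅, X ∖ U = {40, 41, 42, 43} — both open, so U is clopen.
  U = {40}, X ∖ U = {41, 42, 43} — both open, so U is clopen.
  U = {41, 42, 43}, X ∖ U = {40} — both open, so U is clopen.
  U = {40, 41, 42, 43}, X ∖ U = ∅ — both open, so U is clopen.
Nontrivial clopen(s) exist: e.g. {40}. So (X, τ) is disconnected.
Compute connected components by grouping points that agree on all clopens:
  component: {40}
  component: {41, 42, 43}


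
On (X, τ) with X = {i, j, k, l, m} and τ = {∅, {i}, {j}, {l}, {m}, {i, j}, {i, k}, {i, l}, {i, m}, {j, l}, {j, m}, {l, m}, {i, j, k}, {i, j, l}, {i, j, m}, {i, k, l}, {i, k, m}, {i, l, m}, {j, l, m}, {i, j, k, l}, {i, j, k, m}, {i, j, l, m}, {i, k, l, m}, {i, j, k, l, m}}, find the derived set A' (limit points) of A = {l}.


A' = ∅

For each x ∈ X, list the open sets U ∈ τ with x ∈ U, then check whether U ∩ (A ∖ {x}) ≠ ∅ for every such U.
  x = i: open {i} ∋ x has {i} ∩ (A ∖ {i}) = ∅, so x is NOT a limit point.
  x = j: open {j} ∋ x has {j} ∩ (A ∖ {j}) = ∅, so x is NOT a limit point.
  x = k: open {i, k} ∋ x has {i, k} ∩ (A ∖ {k}) = ∅, so x is NOT a limit point.
  x = l: open {l} ∋ x has {l} ∩ (A ∖ {l}) = ∅, so x is NOT a limit point.
  x = m: open {m} ∋ x has {m} ∩ (A ∖ {m}) = ∅, so x is NOT a limit point.
Collecting: A' = ∅.


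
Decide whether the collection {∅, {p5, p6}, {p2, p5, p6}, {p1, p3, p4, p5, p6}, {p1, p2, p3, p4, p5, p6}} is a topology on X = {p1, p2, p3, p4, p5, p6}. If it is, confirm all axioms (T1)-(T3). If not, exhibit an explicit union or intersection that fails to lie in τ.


τ IS a topology on X.

Axiom (T1): ∅ ∈ τ? Yes; X ∈ τ? Yes.
Axiom (T2/T3): check pairwise unions and intersections of members of τ.
All pairwise intersections and unions checked — each lies in τ. Therefore τ satisfies (T1), (T2), (T3): it IS a topology on X.


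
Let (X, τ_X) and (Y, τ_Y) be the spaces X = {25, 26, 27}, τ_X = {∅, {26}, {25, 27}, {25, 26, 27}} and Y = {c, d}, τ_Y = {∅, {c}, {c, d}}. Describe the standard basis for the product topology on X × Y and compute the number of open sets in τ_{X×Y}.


Basis B = {∅ × ∅, {26} × {c}, {25, 27} × {c}, {26} × {c, d}, {25, 26, 27} × {c}, {25, 27} × {c, d}, {25, 26, 27} × {c, d}}; |τ_{X×Y}| = 9.

Enumerate products U × V with U ∈ τ_X, V ∈ τ_Y (deduplicated):
  ∅ × ∅ = {} (∅)
  {26} × {c} = {(26,c)}
  {25, 27} × {c} = {(25,c), (27,c)}
  {26} × {c, d} = {(26,c), (26,d)}
  {25, 26, 27} × {c} = {(25,c), (26,c), (27,c)}
  {25, 27} × {c, d} = {(25,c), (25,d), (27,c), (27,d)}
  {25, 26, 27} × {c, d} = {(25,c), (25,d), (26,c), (26,d), (27,c), (27,d)}
These 7 distinct sets form the basis B.
Close under arbitrary unions to get τ_{X×Y}; counting gives |τ_{X×Y}| = 9.
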